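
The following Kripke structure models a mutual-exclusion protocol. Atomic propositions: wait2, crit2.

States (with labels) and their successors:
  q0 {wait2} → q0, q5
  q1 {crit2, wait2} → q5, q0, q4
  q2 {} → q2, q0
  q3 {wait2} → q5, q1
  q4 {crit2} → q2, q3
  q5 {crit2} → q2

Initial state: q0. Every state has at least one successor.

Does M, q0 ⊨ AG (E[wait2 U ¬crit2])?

No

States satisfying E[wait2 U ¬crit2]: {q0, q1, q2, q3}.
States satisfying AG (E[wait2 U ¬crit2]): ∅.
q5 is reachable from q0 and violates E[wait2 U ¬crit2], so AG fails at q0.
q0 ∉ Sat(AG (E[wait2 U ¬crit2])).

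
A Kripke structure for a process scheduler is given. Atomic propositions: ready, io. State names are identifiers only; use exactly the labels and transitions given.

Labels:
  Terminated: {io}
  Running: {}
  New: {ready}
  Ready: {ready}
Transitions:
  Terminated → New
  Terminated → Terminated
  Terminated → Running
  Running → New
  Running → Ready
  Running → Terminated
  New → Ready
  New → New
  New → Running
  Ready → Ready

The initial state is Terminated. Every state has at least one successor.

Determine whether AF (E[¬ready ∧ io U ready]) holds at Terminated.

States satisfying E[¬ready ∧ io U ready]: {Terminated, New, Ready}.
States satisfying AF (E[¬ready ∧ io U ready]): {Terminated, Running, New, Ready}.
Terminated ∈ Sat(AF (E[¬ready ∧ io U ready])).

Yes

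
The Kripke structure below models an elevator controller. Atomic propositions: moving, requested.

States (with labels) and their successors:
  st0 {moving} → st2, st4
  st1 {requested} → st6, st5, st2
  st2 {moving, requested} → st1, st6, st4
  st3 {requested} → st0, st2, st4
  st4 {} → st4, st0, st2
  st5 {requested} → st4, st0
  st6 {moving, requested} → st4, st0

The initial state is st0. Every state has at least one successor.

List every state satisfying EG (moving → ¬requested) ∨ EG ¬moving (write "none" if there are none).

States satisfying moving → ¬requested: {st0, st1, st3, st4, st5}.
States satisfying EG (moving → ¬requested): {st0, st1, st3, st4, st5}.
States satisfying ¬moving: {st1, st3, st4, st5}.
States satisfying EG ¬moving: {st1, st3, st4, st5}.
States satisfying EG (moving → ¬requested) ∨ EG ¬moving: {st0, st1, st3, st4, st5}.

{st0, st1, st3, st4, st5}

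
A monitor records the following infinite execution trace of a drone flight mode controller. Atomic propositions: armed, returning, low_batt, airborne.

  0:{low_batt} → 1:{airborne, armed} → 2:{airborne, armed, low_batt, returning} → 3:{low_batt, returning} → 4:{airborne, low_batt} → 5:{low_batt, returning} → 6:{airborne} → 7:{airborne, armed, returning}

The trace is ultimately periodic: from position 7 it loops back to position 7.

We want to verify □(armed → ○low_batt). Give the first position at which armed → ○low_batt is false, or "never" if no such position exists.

Check armed → ○low_batt at each position in order: 0 ✓, 1 ✓, 2 ✓, 3 ✓, 4 ✓, 5 ✓, 6 ✓.
At position 7 the labels are {airborne, armed, returning} and the next position 7 has {airborne, armed, returning}, so armed → ○low_batt is false there. This is the first violation.

7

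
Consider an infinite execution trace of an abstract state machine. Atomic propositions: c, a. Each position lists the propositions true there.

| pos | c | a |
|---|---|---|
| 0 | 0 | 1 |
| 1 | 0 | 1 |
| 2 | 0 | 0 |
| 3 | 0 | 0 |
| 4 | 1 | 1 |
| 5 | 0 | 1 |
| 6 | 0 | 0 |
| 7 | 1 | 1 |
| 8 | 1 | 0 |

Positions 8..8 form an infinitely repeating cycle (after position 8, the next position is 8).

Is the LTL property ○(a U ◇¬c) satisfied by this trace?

Satisfied

The position after 0 is 1; a U ◇¬c is true there.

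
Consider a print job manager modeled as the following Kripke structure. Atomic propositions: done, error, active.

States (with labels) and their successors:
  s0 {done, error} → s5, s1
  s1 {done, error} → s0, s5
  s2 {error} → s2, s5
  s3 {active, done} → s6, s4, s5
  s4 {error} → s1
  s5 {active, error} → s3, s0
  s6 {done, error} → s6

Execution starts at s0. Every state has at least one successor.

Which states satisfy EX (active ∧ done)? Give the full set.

{s5}

States satisfying active ∧ done: {s3}.
States satisfying EX (active ∧ done): {s5}.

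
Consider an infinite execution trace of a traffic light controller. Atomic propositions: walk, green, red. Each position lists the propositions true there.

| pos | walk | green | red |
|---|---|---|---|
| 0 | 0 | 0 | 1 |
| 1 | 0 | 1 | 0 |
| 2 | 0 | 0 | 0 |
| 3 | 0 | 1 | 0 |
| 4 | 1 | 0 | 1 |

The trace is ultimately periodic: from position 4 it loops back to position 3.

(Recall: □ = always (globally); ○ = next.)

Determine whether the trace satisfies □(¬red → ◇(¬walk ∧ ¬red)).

¬red → ◇(¬walk ∧ ¬red) holds at every position 0..4, and those are all positions ever visited, so □(¬red → ◇(¬walk ∧ ¬red)) holds.
Positions where ¬red holds: 1, 2, 3.
Check ◇(¬walk ∧ ¬red) at each: 1→ok, 2→ok, 3→ok.

Yes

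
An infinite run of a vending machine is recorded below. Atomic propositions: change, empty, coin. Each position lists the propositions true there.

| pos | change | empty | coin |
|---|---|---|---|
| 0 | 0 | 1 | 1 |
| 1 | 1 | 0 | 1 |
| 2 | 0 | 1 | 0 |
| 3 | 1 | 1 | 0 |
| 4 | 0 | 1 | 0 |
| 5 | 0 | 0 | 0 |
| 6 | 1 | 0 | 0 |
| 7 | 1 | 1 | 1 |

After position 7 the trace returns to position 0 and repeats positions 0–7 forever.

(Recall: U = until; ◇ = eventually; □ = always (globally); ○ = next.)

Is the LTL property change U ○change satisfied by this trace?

Walking from position 0: ○change first holds at position 0, and change holds at every earlier position along the way, so change U ○change holds.

Holds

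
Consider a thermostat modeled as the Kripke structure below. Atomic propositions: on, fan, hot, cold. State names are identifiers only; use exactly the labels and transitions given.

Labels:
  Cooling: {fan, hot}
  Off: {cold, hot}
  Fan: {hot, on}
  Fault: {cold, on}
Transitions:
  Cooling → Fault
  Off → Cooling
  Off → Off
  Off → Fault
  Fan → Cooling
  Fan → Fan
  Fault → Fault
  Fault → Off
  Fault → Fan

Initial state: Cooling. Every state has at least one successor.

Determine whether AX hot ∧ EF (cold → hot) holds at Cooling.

States satisfying hot: {Cooling, Off, Fan}.
States satisfying AX hot: {Fan}.
States satisfying cold → hot: {Cooling, Off, Fan}.
States satisfying EF (cold → hot): {Cooling, Off, Fan, Fault}.
States satisfying AX hot ∧ EF (cold → hot): {Fan}.
Cooling ∉ Sat(AX hot ∧ EF (cold → hot)).

Does not hold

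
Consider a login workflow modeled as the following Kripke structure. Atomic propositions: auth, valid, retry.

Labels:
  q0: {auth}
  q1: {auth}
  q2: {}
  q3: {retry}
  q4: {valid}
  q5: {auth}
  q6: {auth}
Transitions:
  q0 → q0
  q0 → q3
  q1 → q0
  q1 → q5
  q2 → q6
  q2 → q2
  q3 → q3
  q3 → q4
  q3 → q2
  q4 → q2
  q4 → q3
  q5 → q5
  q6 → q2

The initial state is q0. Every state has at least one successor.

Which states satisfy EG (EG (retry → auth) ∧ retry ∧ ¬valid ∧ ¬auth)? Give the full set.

States satisfying EG (retry → auth) ∧ retry ∧ ¬valid ∧ ¬auth: ∅.
States satisfying EG (EG (retry → auth) ∧ retry ∧ ¬valid ∧ ¬auth): ∅.

none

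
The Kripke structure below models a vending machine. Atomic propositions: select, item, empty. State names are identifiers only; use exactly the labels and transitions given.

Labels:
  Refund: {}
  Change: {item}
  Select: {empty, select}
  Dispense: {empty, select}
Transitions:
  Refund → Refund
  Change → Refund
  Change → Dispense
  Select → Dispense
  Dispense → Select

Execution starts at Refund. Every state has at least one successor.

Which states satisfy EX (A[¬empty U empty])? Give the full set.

{Change, Select, Dispense}

States satisfying A[¬empty U empty]: {Select, Dispense}.
States satisfying EX (A[¬empty U empty]): {Change, Select, Dispense}.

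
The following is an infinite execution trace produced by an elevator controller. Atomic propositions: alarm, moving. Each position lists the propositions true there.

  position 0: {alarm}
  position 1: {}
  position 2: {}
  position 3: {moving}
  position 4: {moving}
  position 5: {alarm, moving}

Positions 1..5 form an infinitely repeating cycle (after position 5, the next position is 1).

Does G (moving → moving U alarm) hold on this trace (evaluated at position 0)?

Satisfied

moving → moving U alarm holds at every position 0..5, and those are all positions ever visited, so G (moving → moving U alarm) holds.
Positions where moving holds: 3, 4, 5.
Check moving U alarm at each: 3→ok, 4→ok, 5→ok.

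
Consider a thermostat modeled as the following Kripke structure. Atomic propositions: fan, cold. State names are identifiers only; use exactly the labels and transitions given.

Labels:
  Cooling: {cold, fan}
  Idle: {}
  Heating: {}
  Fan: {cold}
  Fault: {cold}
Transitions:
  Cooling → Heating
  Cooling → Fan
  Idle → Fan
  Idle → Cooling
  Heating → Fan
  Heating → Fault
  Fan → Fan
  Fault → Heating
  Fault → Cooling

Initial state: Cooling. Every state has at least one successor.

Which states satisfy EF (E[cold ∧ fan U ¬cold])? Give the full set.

{Cooling, Idle, Heating, Fault}

States satisfying E[cold ∧ fan U ¬cold]: {Cooling, Idle, Heating}.
States satisfying EF (E[cold ∧ fan U ¬cold]): {Cooling, Idle, Heating, Fault}.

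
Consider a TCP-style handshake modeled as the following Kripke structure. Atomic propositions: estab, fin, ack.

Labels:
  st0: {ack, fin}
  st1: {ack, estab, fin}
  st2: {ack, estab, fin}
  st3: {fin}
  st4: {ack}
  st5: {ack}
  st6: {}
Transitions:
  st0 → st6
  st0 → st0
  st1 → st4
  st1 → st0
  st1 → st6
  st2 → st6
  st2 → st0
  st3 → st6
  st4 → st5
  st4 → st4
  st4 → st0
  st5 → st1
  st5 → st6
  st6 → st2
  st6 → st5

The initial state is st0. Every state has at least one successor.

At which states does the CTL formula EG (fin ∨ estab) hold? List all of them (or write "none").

States satisfying fin ∨ estab: {st0, st1, st2, st3}.
States satisfying EG (fin ∨ estab): {st0, st1, st2}.

{st0, st1, st2}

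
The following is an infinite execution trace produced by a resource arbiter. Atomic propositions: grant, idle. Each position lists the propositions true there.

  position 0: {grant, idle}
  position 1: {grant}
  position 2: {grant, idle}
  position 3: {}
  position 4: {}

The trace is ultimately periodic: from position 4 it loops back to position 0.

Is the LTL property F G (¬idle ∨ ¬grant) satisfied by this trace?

No

G (¬idle ∨ ¬grant) is false at every position 0..4, so it never becomes true and F G (¬idle ∨ ¬grant) fails.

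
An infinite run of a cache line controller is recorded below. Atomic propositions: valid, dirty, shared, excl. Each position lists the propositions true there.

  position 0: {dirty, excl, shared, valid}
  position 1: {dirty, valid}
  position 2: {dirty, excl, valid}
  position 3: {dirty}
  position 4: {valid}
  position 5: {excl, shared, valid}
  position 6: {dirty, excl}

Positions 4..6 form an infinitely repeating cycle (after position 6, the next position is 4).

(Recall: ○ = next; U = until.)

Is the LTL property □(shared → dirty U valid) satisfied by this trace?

Holds

shared → dirty U valid holds at every position 0..6, and those are all positions ever visited, so □(shared → dirty U valid) holds.
Positions where shared holds: 0, 5.
Check dirty U valid at each: 0→ok, 5→ok.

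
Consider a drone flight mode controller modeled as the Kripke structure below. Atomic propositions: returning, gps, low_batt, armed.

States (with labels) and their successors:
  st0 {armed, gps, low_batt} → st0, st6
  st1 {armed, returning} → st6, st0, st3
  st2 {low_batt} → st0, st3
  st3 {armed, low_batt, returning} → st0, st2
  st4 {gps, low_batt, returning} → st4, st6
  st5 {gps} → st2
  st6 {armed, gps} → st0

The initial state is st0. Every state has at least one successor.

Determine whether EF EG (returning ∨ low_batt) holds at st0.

States satisfying EG (returning ∨ low_batt): {st0, st1, st2, st3, st4}.
States satisfying EF EG (returning ∨ low_batt): {st0, st1, st2, st3, st4, st5, st6}.
Some path from st0 reaches a state where EG (returning ∨ low_batt) holds.
st0 ∈ Sat(EF EG (returning ∨ low_batt)).

Holds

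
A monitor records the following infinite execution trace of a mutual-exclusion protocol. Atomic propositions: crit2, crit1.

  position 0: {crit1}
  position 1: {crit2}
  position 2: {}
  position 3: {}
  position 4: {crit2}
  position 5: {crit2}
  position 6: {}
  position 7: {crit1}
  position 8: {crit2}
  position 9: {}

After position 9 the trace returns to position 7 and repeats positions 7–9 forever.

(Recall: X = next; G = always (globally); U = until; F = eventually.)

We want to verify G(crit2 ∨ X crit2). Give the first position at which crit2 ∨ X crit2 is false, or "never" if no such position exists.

2

Check crit2 ∨ X crit2 at each position in order: 0 ✓, 1 ✓.
At position 2 the labels are {} and the next position 3 has {}, so crit2 ∨ X crit2 is false there. This is the first violation.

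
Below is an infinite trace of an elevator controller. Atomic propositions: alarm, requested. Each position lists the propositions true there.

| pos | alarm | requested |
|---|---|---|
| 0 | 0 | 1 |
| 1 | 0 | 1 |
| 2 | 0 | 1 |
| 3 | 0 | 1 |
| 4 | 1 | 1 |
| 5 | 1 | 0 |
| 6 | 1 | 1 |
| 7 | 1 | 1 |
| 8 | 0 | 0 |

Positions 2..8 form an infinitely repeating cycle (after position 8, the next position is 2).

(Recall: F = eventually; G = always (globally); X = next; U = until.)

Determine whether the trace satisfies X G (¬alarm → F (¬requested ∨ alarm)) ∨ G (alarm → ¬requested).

The position after 0 is 1; G (¬alarm → F (¬requested ∨ alarm)) is true there.
alarm → ¬requested must hold at every position from 0 onward. It fails at position 4, so G (alarm → ¬requested) is false.
Positions where alarm holds: 4, 5, 6, 7.
Check ¬requested at each: 4→fails, 5→ok, 6→fails, 7→fails.
At position 0: X G (¬alarm → F (¬requested ∨ alarm)) is true; G (alarm → ¬requested) is false; so X G (¬alarm → F (¬requested ∨ alarm)) ∨ G (alarm → ¬requested) is true.

Holds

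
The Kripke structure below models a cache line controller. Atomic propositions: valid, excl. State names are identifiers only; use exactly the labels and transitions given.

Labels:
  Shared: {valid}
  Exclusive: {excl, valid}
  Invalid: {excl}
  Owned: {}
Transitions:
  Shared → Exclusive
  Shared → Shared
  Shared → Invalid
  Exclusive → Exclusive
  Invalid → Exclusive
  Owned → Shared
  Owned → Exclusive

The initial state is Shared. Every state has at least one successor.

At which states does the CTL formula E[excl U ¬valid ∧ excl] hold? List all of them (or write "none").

States satisfying excl: {Exclusive, Invalid}.
States satisfying ¬valid ∧ excl: {Invalid}.
States satisfying E[excl U ¬valid ∧ excl]: {Invalid}.

{Invalid}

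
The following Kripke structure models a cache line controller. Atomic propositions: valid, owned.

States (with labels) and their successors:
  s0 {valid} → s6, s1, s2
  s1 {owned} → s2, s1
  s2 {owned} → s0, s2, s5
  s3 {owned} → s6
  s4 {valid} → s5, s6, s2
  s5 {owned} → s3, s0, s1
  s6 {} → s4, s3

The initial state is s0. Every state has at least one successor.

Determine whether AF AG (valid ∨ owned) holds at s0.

Does not hold

States satisfying AG (valid ∨ owned): ∅.
States satisfying AF AG (valid ∨ owned): ∅.
There is a path from s0 along which AG (valid ∨ owned) never holds.
s0 ∉ Sat(AF AG (valid ∨ owned)).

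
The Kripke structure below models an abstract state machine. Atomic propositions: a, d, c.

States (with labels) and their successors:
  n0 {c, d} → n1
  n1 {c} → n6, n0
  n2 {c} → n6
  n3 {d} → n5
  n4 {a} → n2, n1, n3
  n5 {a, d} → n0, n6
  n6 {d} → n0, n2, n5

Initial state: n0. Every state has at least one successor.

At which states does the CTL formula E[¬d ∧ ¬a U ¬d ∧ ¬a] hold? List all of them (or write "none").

{n1, n2}

States satisfying ¬d ∧ ¬a: {n1, n2}.
States satisfying E[¬d ∧ ¬a U ¬d ∧ ¬a]: {n1, n2}.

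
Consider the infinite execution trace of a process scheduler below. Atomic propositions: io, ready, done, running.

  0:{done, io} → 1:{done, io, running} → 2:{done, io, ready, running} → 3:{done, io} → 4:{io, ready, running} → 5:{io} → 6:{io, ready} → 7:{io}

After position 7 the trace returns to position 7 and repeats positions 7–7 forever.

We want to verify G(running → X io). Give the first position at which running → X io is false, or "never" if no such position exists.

running → X io holds at every position 0..7, and those are all the positions the trace ever visits, so the invariant G(running → X io) is never violated.

never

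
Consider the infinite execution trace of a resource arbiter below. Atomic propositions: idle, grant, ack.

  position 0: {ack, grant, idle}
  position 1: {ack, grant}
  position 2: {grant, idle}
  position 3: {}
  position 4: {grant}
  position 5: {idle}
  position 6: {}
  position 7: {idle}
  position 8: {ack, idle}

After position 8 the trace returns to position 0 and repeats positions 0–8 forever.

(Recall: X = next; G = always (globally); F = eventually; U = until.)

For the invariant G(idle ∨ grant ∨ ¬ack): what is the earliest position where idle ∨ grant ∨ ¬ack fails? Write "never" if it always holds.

never

idle ∨ grant ∨ ¬ack holds at every position 0..8, and those are all the positions the trace ever visits, so the invariant G(idle ∨ grant ∨ ¬ack) is never violated.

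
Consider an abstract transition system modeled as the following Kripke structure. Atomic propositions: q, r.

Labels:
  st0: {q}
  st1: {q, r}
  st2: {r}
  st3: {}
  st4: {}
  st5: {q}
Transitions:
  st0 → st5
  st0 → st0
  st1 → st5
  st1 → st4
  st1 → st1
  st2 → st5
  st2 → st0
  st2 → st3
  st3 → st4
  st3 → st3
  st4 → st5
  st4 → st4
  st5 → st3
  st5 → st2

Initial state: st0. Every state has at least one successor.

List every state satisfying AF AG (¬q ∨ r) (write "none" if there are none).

none

States satisfying AG (¬q ∨ r): ∅.
States satisfying AF AG (¬q ∨ r): ∅.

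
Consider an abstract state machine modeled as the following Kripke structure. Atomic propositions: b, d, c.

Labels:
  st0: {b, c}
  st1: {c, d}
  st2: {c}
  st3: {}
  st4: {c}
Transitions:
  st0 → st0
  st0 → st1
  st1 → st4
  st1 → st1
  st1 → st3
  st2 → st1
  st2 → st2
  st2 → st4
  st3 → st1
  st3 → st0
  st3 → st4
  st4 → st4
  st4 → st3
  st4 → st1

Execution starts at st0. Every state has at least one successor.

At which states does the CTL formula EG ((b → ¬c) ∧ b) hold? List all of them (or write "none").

States satisfying (b → ¬c) ∧ b: ∅.
States satisfying EG ((b → ¬c) ∧ b): ∅.

none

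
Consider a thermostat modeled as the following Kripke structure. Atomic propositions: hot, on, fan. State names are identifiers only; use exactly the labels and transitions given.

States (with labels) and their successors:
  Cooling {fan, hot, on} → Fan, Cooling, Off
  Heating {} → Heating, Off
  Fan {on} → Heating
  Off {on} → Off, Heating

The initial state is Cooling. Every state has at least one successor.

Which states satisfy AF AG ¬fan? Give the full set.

{Heating, Fan, Off}

States satisfying AG ¬fan: {Heating, Fan, Off}.
States satisfying AF AG ¬fan: {Heating, Fan, Off}.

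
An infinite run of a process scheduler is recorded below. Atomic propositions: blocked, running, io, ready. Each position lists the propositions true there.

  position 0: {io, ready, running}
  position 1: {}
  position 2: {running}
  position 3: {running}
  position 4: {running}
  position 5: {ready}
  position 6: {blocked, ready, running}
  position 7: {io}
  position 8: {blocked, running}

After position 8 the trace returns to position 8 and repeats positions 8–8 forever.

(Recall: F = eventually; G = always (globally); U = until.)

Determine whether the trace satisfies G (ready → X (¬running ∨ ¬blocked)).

No

ready → X (¬running ∨ ¬blocked) must hold at every position from 0 onward. It fails at position 5, so G (ready → X (¬running ∨ ¬blocked)) is false.
Positions where ready holds: 0, 5, 6.
Check X (¬running ∨ ¬blocked) at each: 0→ok, 5→fails, 6→ok.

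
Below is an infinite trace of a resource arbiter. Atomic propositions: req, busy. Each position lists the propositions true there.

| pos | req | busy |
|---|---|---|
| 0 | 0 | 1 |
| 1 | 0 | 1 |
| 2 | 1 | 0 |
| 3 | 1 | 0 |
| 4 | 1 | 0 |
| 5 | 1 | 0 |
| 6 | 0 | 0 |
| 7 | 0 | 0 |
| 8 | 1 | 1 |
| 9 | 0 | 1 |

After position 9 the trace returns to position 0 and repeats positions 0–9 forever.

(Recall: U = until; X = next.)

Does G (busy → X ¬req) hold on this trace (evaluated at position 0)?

busy → X ¬req must hold at every position from 0 onward. It fails at position 1, so G (busy → X ¬req) is false.
Positions where busy holds: 0, 1, 8, 9.
Check X ¬req at each: 0→ok, 1→fails, 8→ok, 9→ok.

Violated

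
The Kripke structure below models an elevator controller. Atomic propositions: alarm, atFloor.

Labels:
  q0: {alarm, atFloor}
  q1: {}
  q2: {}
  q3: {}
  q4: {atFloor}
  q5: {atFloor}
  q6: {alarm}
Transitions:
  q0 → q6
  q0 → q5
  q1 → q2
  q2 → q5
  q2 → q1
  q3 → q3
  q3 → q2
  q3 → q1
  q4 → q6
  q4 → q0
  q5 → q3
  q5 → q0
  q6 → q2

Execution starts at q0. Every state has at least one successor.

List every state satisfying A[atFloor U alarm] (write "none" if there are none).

{q0, q4, q6}

States satisfying atFloor: {q0, q4, q5}.
States satisfying alarm: {q0, q6}.
States satisfying A[atFloor U alarm]: {q0, q4, q6}.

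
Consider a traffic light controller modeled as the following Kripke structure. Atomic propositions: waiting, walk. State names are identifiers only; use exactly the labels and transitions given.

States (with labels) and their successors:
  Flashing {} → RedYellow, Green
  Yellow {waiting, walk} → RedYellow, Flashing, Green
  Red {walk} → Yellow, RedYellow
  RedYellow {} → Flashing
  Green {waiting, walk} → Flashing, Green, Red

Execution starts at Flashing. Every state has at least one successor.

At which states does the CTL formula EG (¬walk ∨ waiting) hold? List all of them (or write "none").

States satisfying ¬walk ∨ waiting: {Flashing, Yellow, RedYellow, Green}.
States satisfying EG (¬walk ∨ waiting): {Flashing, Yellow, RedYellow, Green}.

{Flashing, Yellow, RedYellow, Green}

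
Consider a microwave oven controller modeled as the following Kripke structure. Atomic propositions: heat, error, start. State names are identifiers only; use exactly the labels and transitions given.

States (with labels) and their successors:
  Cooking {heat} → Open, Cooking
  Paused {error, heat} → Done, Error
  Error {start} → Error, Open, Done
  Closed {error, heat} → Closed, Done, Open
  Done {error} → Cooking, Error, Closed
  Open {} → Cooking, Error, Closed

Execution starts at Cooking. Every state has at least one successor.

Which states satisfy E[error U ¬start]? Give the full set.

States satisfying error: {Paused, Closed, Done}.
States satisfying ¬start: {Cooking, Paused, Closed, Done, Open}.
States satisfying E[error U ¬start]: {Cooking, Paused, Closed, Done, Open}.

{Cooking, Paused, Closed, Done, Open}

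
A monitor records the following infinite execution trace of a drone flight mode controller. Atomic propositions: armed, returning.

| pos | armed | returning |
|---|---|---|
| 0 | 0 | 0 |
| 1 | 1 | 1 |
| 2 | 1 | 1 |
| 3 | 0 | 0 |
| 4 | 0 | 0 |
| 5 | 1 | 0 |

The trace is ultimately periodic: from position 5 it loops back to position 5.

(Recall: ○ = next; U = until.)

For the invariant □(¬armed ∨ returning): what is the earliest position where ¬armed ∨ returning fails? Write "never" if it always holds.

Check ¬armed ∨ returning at each position in order: 0 ✓, 1 ✓, 2 ✓, 3 ✓, 4 ✓.
At position 5 the labels are {armed}, so ¬armed ∨ returning is false there. This is the first violation.

5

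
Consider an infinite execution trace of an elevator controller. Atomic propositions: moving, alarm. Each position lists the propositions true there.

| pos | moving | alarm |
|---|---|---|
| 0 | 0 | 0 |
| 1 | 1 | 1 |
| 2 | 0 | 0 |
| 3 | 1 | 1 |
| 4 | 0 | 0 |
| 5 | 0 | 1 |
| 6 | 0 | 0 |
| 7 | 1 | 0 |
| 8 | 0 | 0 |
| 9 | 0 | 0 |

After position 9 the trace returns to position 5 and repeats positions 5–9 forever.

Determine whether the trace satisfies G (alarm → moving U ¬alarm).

alarm → moving U ¬alarm must hold at every position from 0 onward. It fails at position 5, so G (alarm → moving U ¬alarm) is false.
Positions where alarm holds: 1, 3, 5.
Check moving U ¬alarm at each: 1→ok, 3→ok, 5→fails.

No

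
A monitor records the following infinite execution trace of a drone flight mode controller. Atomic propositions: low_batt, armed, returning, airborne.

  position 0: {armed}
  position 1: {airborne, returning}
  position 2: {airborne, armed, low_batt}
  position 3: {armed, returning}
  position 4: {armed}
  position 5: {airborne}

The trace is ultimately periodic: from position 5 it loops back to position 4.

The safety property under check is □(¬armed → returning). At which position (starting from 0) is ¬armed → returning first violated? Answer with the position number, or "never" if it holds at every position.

Check ¬armed → returning at each position in order: 0 ✓, 1 ✓, 2 ✓, 3 ✓, 4 ✓.
At position 5 the labels are {airborne}, so ¬armed → returning is false there. This is the first violation.

5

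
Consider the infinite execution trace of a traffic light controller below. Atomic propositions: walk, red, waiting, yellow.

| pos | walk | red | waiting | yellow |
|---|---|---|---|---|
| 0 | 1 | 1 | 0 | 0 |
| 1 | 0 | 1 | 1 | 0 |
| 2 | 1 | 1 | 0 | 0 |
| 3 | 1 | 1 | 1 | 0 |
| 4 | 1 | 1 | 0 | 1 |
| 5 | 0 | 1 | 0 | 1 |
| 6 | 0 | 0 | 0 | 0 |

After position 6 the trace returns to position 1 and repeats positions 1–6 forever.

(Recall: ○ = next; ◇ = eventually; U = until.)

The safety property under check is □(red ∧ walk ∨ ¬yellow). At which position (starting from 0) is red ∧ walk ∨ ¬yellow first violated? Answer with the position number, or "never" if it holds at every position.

Check red ∧ walk ∨ ¬yellow at each position in order: 0 ✓, 1 ✓, 2 ✓, 3 ✓, 4 ✓.
At position 5 the labels are {red, yellow}, so red ∧ walk ∨ ¬yellow is false there. This is the first violation.

5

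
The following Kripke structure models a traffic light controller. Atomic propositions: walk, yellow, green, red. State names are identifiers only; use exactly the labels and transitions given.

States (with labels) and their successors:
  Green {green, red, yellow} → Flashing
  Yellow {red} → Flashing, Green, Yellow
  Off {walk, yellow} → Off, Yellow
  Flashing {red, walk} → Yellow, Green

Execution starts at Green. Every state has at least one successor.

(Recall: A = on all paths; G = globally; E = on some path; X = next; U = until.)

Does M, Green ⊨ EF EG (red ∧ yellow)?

States satisfying EG (red ∧ yellow): ∅.
States satisfying EF EG (red ∧ yellow): ∅.
No suitable path/successor from Green witnesses the formula.
Green ∉ Sat(EF EG (red ∧ yellow)).

Violated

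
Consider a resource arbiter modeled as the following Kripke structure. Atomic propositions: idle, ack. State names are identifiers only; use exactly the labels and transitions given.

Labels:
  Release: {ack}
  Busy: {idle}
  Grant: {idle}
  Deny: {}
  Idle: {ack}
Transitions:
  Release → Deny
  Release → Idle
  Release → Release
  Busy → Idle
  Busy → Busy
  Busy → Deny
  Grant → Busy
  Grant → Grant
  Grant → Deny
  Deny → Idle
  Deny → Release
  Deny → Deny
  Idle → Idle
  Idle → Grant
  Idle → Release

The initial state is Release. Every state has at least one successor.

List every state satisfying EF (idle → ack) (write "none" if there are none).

{Release, Busy, Grant, Deny, Idle}

States satisfying idle → ack: {Release, Deny, Idle}.
States satisfying EF (idle → ack): {Release, Busy, Grant, Deny, Idle}.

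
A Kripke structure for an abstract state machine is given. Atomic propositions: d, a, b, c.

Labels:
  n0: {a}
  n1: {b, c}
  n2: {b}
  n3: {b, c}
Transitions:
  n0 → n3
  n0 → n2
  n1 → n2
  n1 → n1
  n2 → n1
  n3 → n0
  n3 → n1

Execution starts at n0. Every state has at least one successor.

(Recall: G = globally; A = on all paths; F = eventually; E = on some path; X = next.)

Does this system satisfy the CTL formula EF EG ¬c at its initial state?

States satisfying EG ¬c: ∅.
States satisfying EF EG ¬c: ∅.
No suitable path/successor from n0 witnesses the formula.
n0 ∉ Sat(EF EG ¬c).

No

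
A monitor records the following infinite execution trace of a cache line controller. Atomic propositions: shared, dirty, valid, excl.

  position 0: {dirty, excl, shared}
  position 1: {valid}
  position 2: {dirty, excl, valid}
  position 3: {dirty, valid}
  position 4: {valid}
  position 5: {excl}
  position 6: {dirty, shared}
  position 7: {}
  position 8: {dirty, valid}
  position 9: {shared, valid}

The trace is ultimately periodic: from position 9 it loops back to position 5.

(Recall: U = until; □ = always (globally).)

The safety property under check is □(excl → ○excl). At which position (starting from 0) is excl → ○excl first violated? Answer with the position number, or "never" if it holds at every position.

At position 0 the labels are {dirty, excl, shared} and the next position 1 has {valid}, so excl → ○excl is false there. This is the first violation.

0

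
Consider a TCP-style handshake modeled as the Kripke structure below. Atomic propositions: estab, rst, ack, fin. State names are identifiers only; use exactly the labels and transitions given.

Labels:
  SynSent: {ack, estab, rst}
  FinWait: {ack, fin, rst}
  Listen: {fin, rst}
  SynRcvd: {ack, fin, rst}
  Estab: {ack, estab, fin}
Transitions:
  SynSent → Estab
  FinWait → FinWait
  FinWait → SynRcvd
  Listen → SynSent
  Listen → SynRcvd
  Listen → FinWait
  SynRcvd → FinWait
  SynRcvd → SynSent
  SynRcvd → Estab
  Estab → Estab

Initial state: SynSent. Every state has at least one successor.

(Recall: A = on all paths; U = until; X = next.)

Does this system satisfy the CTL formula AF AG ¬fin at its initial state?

States satisfying AG ¬fin: ∅.
States satisfying AF AG ¬fin: ∅.
There is a path from SynSent along which AG ¬fin never holds.
SynSent ∉ Sat(AF AG ¬fin).

No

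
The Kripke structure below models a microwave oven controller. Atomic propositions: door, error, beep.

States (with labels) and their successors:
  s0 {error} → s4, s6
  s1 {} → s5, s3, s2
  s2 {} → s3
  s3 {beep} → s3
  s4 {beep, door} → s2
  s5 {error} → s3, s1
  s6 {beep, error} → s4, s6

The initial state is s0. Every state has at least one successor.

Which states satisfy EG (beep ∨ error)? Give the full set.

{s0, s3, s5, s6}

States satisfying beep ∨ error: {s0, s3, s4, s5, s6}.
States satisfying EG (beep ∨ error): {s0, s3, s5, s6}.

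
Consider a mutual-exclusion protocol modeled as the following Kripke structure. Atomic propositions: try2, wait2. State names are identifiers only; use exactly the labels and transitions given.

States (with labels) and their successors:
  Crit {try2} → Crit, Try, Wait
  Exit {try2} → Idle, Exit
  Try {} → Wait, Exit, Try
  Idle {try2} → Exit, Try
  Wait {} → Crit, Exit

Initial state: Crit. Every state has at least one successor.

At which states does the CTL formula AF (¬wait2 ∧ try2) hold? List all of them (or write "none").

States satisfying ¬wait2 ∧ try2: {Crit, Exit, Idle}.
States satisfying AF (¬wait2 ∧ try2): {Crit, Exit, Idle, Wait}.

{Crit, Exit, Idle, Wait}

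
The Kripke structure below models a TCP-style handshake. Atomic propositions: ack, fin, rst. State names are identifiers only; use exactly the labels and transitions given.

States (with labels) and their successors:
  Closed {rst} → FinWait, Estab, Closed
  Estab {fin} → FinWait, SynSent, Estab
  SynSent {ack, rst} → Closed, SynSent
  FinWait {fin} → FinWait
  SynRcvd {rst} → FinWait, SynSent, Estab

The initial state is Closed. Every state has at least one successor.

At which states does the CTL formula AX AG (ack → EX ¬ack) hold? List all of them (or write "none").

States satisfying AG (ack → EX ¬ack): {Closed, Estab, SynSent, FinWait, SynRcvd}.
States satisfying AX AG (ack → EX ¬ack): {Closed, Estab, SynSent, FinWait, SynRcvd}.

{Closed, Estab, SynSent, FinWait, SynRcvd}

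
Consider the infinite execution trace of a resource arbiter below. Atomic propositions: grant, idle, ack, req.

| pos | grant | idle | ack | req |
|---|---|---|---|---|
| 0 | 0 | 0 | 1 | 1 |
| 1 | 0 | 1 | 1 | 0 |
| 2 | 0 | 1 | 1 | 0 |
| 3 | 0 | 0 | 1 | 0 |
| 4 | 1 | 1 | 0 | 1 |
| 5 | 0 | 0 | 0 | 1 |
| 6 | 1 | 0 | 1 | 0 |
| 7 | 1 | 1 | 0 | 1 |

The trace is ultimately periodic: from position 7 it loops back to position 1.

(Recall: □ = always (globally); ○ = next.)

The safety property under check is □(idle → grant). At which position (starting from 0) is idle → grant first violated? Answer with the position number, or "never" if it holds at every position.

1

Check idle → grant at each position in order: 0 ✓.
At position 1 the labels are {ack, idle}, so idle → grant is false there. This is the first violation.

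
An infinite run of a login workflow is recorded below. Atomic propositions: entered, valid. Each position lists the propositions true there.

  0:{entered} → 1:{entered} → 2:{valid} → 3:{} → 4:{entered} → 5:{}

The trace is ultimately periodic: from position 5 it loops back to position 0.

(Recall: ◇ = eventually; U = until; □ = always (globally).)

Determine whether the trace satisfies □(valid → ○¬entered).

Yes

valid → ○¬entered holds at every position 0..5, and those are all positions ever visited, so □(valid → ○¬entered) holds.
Positions where valid holds: 2.
Check ○¬entered at each: 2→ok.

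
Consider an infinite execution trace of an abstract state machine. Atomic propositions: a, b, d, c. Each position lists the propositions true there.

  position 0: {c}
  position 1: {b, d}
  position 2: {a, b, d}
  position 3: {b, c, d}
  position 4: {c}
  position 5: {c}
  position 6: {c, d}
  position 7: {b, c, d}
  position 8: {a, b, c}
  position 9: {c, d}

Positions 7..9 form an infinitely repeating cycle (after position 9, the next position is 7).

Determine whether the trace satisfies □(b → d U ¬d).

Holds

b → d U ¬d holds at every position 0..9, and those are all positions ever visited, so □(b → d U ¬d) holds.
Positions where b holds: 1, 2, 3, 7, 8.
Check d U ¬d at each: 1→ok, 2→ok, 3→ok, 7→ok, 8→ok.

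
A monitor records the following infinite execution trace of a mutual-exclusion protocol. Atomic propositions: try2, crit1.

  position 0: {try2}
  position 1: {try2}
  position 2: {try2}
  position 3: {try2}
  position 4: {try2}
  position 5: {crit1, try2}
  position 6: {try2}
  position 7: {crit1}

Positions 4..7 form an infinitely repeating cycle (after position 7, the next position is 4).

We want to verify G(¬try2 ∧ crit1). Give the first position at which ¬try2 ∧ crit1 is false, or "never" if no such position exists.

At position 0 the labels are {try2}, so ¬try2 ∧ crit1 is false there. This is the first violation.

0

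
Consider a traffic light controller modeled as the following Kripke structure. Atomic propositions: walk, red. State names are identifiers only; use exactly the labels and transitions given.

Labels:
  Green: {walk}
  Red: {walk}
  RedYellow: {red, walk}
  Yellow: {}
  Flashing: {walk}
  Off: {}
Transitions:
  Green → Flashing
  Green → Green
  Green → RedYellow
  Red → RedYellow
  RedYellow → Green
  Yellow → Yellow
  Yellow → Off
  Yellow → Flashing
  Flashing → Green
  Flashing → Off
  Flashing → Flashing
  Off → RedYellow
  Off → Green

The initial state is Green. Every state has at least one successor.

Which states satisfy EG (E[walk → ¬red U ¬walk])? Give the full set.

{Green, Yellow, Flashing, Off}

States satisfying E[walk → ¬red U ¬walk]: {Green, Yellow, Flashing, Off}.
States satisfying EG (E[walk → ¬red U ¬walk]): {Green, Yellow, Flashing, Off}.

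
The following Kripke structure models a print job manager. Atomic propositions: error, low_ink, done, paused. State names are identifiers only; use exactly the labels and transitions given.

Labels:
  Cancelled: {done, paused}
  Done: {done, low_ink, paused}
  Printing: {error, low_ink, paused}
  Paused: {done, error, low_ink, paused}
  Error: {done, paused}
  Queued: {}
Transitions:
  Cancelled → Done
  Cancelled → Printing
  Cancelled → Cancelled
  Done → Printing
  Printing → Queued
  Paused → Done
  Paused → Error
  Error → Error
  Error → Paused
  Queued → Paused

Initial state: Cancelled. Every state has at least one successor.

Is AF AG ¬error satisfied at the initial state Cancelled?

Violated

States satisfying AG ¬error: ∅.
States satisfying AF AG ¬error: ∅.
There is a path from Cancelled along which AG ¬error never holds.
Cancelled ∉ Sat(AF AG ¬error).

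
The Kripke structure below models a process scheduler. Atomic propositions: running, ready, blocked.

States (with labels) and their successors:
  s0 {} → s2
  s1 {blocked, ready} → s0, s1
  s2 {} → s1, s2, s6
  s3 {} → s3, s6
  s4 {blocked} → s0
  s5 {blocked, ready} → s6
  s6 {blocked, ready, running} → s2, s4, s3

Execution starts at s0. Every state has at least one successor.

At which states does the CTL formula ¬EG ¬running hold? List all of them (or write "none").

{s5, s6}

States satisfying ¬running: {s0, s1, s2, s3, s4, s5}.
States satisfying EG ¬running: {s0, s1, s2, s3, s4}.
States satisfying ¬EG ¬running: {s5, s6}.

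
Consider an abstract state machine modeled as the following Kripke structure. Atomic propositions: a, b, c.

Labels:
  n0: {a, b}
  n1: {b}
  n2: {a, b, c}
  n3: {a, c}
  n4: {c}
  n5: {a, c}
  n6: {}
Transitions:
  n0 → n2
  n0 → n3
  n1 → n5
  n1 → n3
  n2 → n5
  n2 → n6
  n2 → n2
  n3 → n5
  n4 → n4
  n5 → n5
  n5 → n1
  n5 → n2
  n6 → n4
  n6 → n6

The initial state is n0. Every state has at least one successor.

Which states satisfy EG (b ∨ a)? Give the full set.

{n0, n1, n2, n3, n5}

States satisfying b ∨ a: {n0, n1, n2, n3, n5}.
States satisfying EG (b ∨ a): {n0, n1, n2, n3, n5}.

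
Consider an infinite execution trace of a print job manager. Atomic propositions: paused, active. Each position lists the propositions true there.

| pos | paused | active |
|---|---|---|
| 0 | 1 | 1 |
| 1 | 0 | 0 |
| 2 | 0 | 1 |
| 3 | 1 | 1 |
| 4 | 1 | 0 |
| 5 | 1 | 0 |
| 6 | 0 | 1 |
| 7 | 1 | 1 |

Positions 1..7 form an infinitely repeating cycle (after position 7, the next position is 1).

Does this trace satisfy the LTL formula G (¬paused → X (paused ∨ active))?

¬paused → X (paused ∨ active) holds at every position 0..7, and those are all positions ever visited, so G (¬paused → X (paused ∨ active)) holds.
Positions where ¬paused holds: 1, 2, 6.
Check X (paused ∨ active) at each: 1→ok, 2→ok, 6→ok.

Satisfied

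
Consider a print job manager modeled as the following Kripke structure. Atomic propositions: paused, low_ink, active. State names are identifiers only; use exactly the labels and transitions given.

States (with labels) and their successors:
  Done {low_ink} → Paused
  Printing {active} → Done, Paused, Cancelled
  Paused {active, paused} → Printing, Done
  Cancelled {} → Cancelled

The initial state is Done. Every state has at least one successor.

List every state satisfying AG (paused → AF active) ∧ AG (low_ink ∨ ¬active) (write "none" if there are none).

{Cancelled}

States satisfying paused → AF active: {Done, Printing, Paused, Cancelled}.
States satisfying AG (paused → AF active): {Done, Printing, Paused, Cancelled}.
States satisfying low_ink ∨ ¬active: {Done, Cancelled}.
States satisfying AG (low_ink ∨ ¬active): {Cancelled}.
States satisfying AG (paused → AF active) ∧ AG (low_ink ∨ ¬active): {Cancelled}.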